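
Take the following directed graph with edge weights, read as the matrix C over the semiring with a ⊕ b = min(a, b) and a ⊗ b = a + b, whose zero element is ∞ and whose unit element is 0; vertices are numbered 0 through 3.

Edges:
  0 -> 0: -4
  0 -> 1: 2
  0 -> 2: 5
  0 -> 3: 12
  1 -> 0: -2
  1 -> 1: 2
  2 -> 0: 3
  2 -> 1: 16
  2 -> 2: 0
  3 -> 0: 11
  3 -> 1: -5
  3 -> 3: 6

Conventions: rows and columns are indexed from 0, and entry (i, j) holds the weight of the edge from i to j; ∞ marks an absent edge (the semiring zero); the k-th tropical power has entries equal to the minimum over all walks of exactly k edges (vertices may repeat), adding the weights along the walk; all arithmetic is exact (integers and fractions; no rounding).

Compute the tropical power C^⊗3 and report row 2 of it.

C^⊗2:
  [-8, -2, 1, 8]
  [-6, 0, 3, 10]
  [-1, 5, 0, 15]
  [-7, -3, 16, 12]
C^⊗3:
  [-12, -6, -3, 4]
  [-10, -4, -1, 6]
  [-5, 1, 0, 11]
  [-11, -5, -2, 5]
Answer: row 2 of C^⊗3 = [-5, 1, 0, 11]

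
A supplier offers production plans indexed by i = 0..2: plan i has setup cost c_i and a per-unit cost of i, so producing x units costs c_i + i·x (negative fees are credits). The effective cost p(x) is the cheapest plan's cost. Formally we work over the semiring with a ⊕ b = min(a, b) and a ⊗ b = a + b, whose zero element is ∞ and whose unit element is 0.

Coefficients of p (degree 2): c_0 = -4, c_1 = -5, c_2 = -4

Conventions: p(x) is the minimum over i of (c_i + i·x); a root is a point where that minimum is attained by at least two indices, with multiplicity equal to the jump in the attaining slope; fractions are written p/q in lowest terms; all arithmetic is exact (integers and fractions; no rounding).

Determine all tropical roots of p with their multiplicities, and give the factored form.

hull edge (i=0, c=-4) to (i=1, c=-5): slope -1, span 1
hull edge (i=1, c=-5) to (i=2, c=-4): slope 1, span 1
Factored form: p(x) = -4 ⊗ (x ⊕ (-1)) ⊗ (x ⊕ 1)
Answer: roots = -1 (mult 1), 1 (mult 1)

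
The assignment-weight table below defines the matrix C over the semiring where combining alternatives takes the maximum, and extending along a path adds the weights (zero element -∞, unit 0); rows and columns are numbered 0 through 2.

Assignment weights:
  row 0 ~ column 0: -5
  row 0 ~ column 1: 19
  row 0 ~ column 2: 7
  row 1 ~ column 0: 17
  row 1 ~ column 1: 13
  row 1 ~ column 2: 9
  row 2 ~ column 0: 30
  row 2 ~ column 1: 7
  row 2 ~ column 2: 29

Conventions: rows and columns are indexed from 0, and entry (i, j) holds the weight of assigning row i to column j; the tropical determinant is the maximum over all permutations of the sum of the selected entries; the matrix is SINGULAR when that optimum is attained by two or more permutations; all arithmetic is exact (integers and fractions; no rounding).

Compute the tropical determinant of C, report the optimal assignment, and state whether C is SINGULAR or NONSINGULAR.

σ = (0, 1, 2): (-5) + 13 + 29 = 37
σ = (0, 2, 1): (-5) + 9 + 7 = 11
σ = (1, 0, 2): 19 + 17 + 29 = 65
σ = (1, 2, 0): 19 + 9 + 30 = 58
σ = (2, 0, 1): 7 + 17 + 7 = 31
σ = (2, 1, 0): 7 + 13 + 30 = 50
Optimal value attained by: σ = (1, 0, 2).
Answer: det⊕(C) = 65; verdict: NONSINGULAR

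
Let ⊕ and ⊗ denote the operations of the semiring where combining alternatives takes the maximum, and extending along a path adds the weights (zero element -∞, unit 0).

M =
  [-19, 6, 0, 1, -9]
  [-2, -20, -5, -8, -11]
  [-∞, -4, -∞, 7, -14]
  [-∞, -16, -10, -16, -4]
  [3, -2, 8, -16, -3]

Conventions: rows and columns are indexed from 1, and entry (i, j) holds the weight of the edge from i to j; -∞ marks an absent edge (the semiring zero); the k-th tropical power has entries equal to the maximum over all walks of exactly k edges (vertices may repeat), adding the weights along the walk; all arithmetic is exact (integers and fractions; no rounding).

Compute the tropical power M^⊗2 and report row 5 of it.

M^⊗2:
  [4, -4, 1, 7, -3]
  [-8, 4, -2, 2, -11]
  [-6, -9, -3, -9, 3]
  [-1, -6, 4, -3, -7]
  [0, 9, 5, 15, -6]
Answer: row 5 of M^⊗2 = [0, 9, 5, 15, -6]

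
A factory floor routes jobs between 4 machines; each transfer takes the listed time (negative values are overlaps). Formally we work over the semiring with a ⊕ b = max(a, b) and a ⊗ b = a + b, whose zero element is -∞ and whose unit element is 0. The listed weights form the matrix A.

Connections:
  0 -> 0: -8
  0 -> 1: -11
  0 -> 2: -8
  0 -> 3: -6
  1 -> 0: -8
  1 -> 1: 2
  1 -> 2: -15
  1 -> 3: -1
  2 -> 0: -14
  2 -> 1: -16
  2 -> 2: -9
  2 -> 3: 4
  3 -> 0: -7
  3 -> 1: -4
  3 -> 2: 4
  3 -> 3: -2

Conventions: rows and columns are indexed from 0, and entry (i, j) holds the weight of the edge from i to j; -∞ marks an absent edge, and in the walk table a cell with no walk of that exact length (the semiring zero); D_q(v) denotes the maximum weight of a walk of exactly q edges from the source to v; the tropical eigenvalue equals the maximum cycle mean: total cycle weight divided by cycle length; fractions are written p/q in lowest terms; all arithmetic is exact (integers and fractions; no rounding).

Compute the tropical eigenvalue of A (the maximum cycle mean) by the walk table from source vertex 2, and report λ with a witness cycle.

q=0: [-∞, -∞, 0, -∞]
q=1: [-14, -16, -9, 4]
q=2: [-3, 0, 8, 2]
q=3: [-5, 2, 6, 12]
q=4: [5, 8, 16, 10]
Optimal cycle mean attained by: cycle 2->3->2, total 4 + 4, length 2.
Answer: λ = 4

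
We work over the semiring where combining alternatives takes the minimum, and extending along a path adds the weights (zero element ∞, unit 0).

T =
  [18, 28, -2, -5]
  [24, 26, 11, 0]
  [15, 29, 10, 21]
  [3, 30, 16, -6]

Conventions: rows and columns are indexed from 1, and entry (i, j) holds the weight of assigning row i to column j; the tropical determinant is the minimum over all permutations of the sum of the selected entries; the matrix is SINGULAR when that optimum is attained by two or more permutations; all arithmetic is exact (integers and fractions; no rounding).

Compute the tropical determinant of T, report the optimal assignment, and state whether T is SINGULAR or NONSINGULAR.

σ = (1, 2, 3, 4): 18 + 26 + 10 + (-6) = 48
σ = (1, 2, 4, 3): 18 + 26 + 21 + 16 = 81
σ = (1, 3, 2, 4): 18 + 11 + 29 + (-6) = 52
σ = (1, 3, 4, 2): 18 + 11 + 21 + 30 = 80
σ = (1, 4, 2, 3): 18 + 0 + 29 + 16 = 63
σ = (1, 4, 3, 2): 18 + 0 + 10 + 30 = 58
σ = (2, 1, 3, 4): 28 + 24 + 10 + (-6) = 56
σ = (2, 1, 4, 3): 28 + 24 + 21 + 16 = 89
σ = (2, 3, 1, 4): 28 + 11 + 15 + (-6) = 48
σ = (2, 3, 4, 1): 28 + 11 + 21 + 3 = 63
σ = (2, 4, 1, 3): 28 + 0 + 15 + 16 = 59
σ = (2, 4, 3, 1): 28 + 0 + 10 + 3 = 41
σ = (3, 1, 2, 4): (-2) + 24 + 29 + (-6) = 45
σ = (3, 1, 4, 2): (-2) + 24 + 21 + 30 = 73
σ = (3, 2, 1, 4): (-2) + 26 + 15 + (-6) = 33
σ = (3, 2, 4, 1): (-2) + 26 + 21 + 3 = 48
σ = (3, 4, 1, 2): (-2) + 0 + 15 + 30 = 43
σ = (3, 4, 2, 1): (-2) + 0 + 29 + 3 = 30
σ = (4, 1, 2, 3): (-5) + 24 + 29 + 16 = 64
σ = (4, 1, 3, 2): (-5) + 24 + 10 + 30 = 59
σ = (4, 2, 1, 3): (-5) + 26 + 15 + 16 = 52
σ = (4, 2, 3, 1): (-5) + 26 + 10 + 3 = 34
σ = (4, 3, 1, 2): (-5) + 11 + 15 + 30 = 51
σ = (4, 3, 2, 1): (-5) + 11 + 29 + 3 = 38
Optimal value attained by: σ = (3, 4, 2, 1).
Answer: det⊕(T) = 30; verdict: NONSINGULAR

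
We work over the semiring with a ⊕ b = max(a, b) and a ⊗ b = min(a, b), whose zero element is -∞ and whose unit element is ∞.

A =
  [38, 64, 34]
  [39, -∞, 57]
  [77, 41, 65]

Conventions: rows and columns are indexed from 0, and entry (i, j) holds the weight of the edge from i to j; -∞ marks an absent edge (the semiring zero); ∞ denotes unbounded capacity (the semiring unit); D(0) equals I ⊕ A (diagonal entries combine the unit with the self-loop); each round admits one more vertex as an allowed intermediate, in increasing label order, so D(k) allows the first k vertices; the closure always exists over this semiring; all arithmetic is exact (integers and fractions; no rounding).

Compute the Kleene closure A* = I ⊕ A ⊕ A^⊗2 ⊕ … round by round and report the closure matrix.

D(0):
  [∞, 64, 34]
  [39, ∞, 57]
  [77, 41, ∞]
D(1):
  [∞, 64, 34]
  [39, ∞, 57]
  [77, 64, ∞]
D(2):
  [∞, 64, 57]
  [39, ∞, 57]
  [77, 64, ∞]
D(3):
  [∞, 64, 57]
  [57, ∞, 57]
  [77, 64, ∞]
Answer: A* = [[∞, 64, 57], [57, ∞, 57], [77, 64, ∞]]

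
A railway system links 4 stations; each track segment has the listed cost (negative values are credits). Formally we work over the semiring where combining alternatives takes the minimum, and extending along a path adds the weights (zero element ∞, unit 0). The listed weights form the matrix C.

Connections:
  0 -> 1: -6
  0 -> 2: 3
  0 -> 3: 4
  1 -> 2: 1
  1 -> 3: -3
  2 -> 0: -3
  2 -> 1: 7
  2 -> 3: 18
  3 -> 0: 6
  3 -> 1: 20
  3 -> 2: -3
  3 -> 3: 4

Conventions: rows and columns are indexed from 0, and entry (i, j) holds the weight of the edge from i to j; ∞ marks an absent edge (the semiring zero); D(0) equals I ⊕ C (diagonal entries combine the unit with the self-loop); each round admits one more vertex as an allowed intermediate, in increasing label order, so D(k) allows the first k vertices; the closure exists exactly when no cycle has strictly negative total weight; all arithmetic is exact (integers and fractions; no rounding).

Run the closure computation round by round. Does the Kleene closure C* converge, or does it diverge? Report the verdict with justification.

D(0):
  [0, -6, 3, 4]
  [∞, 0, 1, -3]
  [-3, 7, 0, 18]
  [6, 20, -3, 0]
D(1):
  [0, -6, 3, 4]
  [∞, 0, 1, -3]
  [-3, -9, 0, 1]
  [6, 0, -3, 0]
Detection: at round 2, diagonal entry (2, 2) turns strictly negative.
Key observation: the cycle 2->0->1->2 has total weight (-3) + (-6) + 1, which is strictly negative.
Answer: DIVERGES — negative cycle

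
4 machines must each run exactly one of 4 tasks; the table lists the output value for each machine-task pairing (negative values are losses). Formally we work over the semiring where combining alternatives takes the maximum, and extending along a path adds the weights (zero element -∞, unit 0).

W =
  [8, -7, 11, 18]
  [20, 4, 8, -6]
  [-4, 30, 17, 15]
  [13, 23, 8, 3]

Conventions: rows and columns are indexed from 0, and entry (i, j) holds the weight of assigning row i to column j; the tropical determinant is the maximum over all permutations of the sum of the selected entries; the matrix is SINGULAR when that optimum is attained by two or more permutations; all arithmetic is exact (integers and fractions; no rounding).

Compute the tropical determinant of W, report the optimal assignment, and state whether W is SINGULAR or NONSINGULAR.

σ = (0, 1, 2, 3): 8 + 4 + 17 + 3 = 32
σ = (0, 1, 3, 2): 8 + 4 + 15 + 8 = 35
σ = (0, 2, 1, 3): 8 + 8 + 30 + 3 = 49
σ = (0, 2, 3, 1): 8 + 8 + 15 + 23 = 54
σ = (0, 3, 1, 2): 8 + (-6) + 30 + 8 = 40
σ = (0, 3, 2, 1): 8 + (-6) + 17 + 23 = 42
σ = (1, 0, 2, 3): (-7) + 20 + 17 + 3 = 33
σ = (1, 0, 3, 2): (-7) + 20 + 15 + 8 = 36
σ = (1, 2, 0, 3): (-7) + 8 + (-4) + 3 = 0
σ = (1, 2, 3, 0): (-7) + 8 + 15 + 13 = 29
σ = (1, 3, 0, 2): (-7) + (-6) + (-4) + 8 = -9
σ = (1, 3, 2, 0): (-7) + (-6) + 17 + 13 = 17
σ = (2, 0, 1, 3): 11 + 20 + 30 + 3 = 64
σ = (2, 0, 3, 1): 11 + 20 + 15 + 23 = 69
σ = (2, 1, 0, 3): 11 + 4 + (-4) + 3 = 14
σ = (2, 1, 3, 0): 11 + 4 + 15 + 13 = 43
σ = (2, 3, 0, 1): 11 + (-6) + (-4) + 23 = 24
σ = (2, 3, 1, 0): 11 + (-6) + 30 + 13 = 48
σ = (3, 0, 1, 2): 18 + 20 + 30 + 8 = 76
σ = (3, 0, 2, 1): 18 + 20 + 17 + 23 = 78
σ = (3, 1, 0, 2): 18 + 4 + (-4) + 8 = 26
σ = (3, 1, 2, 0): 18 + 4 + 17 + 13 = 52
σ = (3, 2, 0, 1): 18 + 8 + (-4) + 23 = 45
σ = (3, 2, 1, 0): 18 + 8 + 30 + 13 = 69
Optimal value attained by: σ = (3, 0, 2, 1).
Answer: det⊕(W) = 78; verdict: NONSINGULAR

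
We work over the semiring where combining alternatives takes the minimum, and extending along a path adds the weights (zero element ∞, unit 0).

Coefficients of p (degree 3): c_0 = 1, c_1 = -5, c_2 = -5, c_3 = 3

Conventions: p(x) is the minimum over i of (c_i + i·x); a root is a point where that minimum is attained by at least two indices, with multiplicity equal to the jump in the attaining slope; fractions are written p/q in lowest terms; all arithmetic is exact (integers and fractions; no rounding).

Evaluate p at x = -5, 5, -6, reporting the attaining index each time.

p(-5) = min(1+0·(-5)=1, -5+1·(-5)=-10, -5+2·(-5)=-15, 3+3·(-5)=-12) = -15 (attained by i=2)
p(5) = min(1+0·5=1, -5+1·5=0, -5+2·5=5, 3+3·5=18) = 0 (attained by i=1)
p(-6) = min(1+0·(-6)=1, -5+1·(-6)=-11, -5+2·(-6)=-17, 3+3·(-6)=-15) = -17 (attained by i=2)
Answer: p(-5) = -15; p(5) = 0; p(-6) = -17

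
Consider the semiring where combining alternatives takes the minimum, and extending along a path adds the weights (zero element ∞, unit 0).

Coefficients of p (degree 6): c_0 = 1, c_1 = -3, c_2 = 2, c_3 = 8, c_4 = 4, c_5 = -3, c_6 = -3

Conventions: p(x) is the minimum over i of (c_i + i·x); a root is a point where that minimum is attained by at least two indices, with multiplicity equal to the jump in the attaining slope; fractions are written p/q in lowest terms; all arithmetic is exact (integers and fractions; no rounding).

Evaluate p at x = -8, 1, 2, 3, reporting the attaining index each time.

p(-8) = min(1+0·(-8)=1, -3+1·(-8)=-11, 2+2·(-8)=-14, 8+3·(-8)=-16, 4+4·(-8)=-28, -3+5·(-8)=-43, -3+6·(-8)=-51) = -51 (attained by i=6)
p(1) = min(1+0·1=1, -3+1·1=-2, 2+2·1=4, 8+3·1=11, 4+4·1=8, -3+5·1=2, -3+6·1=3) = -2 (attained by i=1)
p(2) = min(1+0·2=1, -3+1·2=-1, 2+2·2=6, 8+3·2=14, 4+4·2=12, -3+5·2=7, -3+6·2=9) = -1 (attained by i=1)
p(3) = min(1+0·3=1, -3+1·3=0, 2+2·3=8, 8+3·3=17, 4+4·3=16, -3+5·3=12, -3+6·3=15) = 0 (attained by i=1)
Answer: p(-8) = -51; p(1) = -2; p(2) = -1; p(3) = 0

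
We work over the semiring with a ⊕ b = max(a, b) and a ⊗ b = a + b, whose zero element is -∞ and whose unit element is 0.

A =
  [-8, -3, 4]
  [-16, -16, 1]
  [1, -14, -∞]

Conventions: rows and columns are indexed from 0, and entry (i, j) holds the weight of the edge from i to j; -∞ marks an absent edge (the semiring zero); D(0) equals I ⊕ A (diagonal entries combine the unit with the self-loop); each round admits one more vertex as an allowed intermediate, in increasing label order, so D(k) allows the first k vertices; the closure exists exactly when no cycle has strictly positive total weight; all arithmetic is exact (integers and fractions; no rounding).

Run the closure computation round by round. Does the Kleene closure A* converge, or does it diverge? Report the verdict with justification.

D(0):
  [0, -3, 4]
  [-16, 0, 1]
  [1, -14, 0]
Detection: at round 1, diagonal entry (2, 2) turns strictly positive.
Key observation: the cycle 2->0->2 has total weight 1 + 4, which is strictly positive.
Answer: DIVERGES — positive cycle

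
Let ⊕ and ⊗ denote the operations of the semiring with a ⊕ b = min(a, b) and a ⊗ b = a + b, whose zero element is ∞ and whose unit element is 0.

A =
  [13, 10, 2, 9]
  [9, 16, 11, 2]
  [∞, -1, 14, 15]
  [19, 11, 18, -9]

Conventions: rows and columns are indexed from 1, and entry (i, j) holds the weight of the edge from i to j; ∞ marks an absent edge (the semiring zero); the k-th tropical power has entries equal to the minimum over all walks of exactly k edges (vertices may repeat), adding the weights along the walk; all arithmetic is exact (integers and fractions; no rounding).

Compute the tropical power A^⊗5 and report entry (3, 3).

A^⊗2:
  [19, 1, 15, 0]
  [21, 10, 11, -7]
  [8, 13, 10, 1]
  [10, 2, 9, -18]
A^⊗3:
  [10, 11, 12, -9]
  [12, 4, 11, -16]
  [20, 9, 10, -8]
  [1, -7, 0, -27]
A^⊗4:
  [10, 2, 9, -18]
  [3, -5, 2, -25]
  [11, 3, 10, -17]
  [-8, -16, -9, -36]
A^⊗5:
  [1, -7, 0, -27]
  [-6, -14, -7, -34]
  [2, -6, 1, -26]
  [-17, -25, -18, -45]
Key observation: the optimum is the walk 3->2->4->4->4->3, with weight (-1) + 2 + (-9) + (-9) + 18 = 1.
Optimal value attained by: walk 3->2->4->4->4->3.
Answer: (A^⊗5)[3][3] = 1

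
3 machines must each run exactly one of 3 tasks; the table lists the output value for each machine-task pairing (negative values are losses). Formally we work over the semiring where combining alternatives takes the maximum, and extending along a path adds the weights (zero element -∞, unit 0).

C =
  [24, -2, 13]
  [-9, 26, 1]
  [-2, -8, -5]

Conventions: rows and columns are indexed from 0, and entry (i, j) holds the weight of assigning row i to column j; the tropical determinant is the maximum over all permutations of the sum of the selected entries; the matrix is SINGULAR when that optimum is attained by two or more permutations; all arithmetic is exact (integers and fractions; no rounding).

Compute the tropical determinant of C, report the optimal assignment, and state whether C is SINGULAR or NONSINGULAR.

σ = (0, 1, 2): 24 + 26 + (-5) = 45
σ = (0, 2, 1): 24 + 1 + (-8) = 17
σ = (1, 0, 2): (-2) + (-9) + (-5) = -16
σ = (1, 2, 0): (-2) + 1 + (-2) = -3
σ = (2, 0, 1): 13 + (-9) + (-8) = -4
σ = (2, 1, 0): 13 + 26 + (-2) = 37
Optimal value attained by: σ = (0, 1, 2).
Answer: det⊕(C) = 45; verdict: NONSINGULAR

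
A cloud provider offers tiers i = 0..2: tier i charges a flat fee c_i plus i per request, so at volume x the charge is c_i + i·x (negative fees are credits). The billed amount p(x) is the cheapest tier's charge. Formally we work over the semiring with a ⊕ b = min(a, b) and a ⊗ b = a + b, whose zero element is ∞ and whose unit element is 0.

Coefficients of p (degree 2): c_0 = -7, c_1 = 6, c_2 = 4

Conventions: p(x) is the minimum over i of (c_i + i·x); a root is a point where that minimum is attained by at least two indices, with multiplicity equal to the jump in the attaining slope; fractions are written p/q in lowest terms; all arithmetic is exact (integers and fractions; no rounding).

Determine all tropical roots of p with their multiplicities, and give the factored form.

hull edge (i=0, c=-7) to (i=2, c=4): slope 11/2, span 2
Factored form: p(x) = 4 ⊗ (x ⊕ (-11/2)) ⊗ (x ⊕ (-11/2))
Answer: roots = -11/2 (mult 2)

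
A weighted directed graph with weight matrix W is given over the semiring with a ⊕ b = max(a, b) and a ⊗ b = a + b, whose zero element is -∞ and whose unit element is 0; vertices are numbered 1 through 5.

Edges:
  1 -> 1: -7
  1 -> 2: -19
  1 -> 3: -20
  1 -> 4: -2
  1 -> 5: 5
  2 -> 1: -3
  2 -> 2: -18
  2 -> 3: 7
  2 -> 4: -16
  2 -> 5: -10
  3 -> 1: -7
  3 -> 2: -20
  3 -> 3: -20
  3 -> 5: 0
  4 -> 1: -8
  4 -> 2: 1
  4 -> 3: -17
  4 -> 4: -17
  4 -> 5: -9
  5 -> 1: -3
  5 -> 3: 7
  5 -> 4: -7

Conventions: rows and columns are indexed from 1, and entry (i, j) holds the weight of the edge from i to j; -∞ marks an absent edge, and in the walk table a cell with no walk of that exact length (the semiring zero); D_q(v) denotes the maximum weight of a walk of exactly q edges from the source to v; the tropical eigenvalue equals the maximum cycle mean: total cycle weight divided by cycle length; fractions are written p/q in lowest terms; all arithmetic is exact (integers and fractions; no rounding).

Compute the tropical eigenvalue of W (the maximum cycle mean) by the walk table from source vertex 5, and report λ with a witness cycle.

q=0: [-∞, -∞, -∞, -∞, 0]
q=1: [-3, -∞, 7, -7, -∞]
q=2: [0, -6, -13, -5, 7]
q=3: [4, -4, 14, 0, 5]
q=4: [7, 1, 12, 2, 14]
q=5: [11, 3, 21, 7, 12]
Optimal cycle mean attained by: cycle 3->5->3, total 0 + 7, length 2.
Answer: λ = 7/2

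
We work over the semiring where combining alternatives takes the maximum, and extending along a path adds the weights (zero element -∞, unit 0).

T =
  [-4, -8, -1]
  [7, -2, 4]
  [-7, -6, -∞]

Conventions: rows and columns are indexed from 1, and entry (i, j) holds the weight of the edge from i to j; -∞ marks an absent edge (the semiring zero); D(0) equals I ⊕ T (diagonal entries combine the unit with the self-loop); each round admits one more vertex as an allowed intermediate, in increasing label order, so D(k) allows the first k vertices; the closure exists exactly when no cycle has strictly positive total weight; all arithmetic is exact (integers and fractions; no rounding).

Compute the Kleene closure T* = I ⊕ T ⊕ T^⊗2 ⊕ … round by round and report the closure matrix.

D(0):
  [0, -8, -1]
  [7, 0, 4]
  [-7, -6, 0]
D(1):
  [0, -8, -1]
  [7, 0, 6]
  [-7, -6, 0]
D(2):
  [0, -8, -1]
  [7, 0, 6]
  [1, -6, 0]
D(3):
  [0, -7, -1]
  [7, 0, 6]
  [1, -6, 0]
Answer: T* = [[0, -7, -1], [7, 0, 6], [1, -6, 0]]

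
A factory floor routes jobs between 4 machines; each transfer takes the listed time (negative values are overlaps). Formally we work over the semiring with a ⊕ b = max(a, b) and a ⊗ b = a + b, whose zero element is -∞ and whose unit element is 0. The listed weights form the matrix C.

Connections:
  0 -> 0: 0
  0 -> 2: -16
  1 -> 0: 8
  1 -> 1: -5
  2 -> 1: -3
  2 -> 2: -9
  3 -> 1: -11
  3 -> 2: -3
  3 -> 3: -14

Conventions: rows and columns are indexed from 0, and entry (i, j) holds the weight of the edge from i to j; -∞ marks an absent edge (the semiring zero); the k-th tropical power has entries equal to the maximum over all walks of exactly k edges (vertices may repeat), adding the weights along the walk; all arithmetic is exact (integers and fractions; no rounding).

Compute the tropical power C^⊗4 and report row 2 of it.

C^⊗2:
  [0, -19, -16, -∞]
  [8, -10, -8, -∞]
  [5, -8, -18, -∞]
  [-3, -6, -12, -28]
C^⊗3:
  [0, -19, -16, -∞]
  [8, -11, -8, -∞]
  [5, -13, -11, -∞]
  [2, -11, -19, -42]
C^⊗4:
  [0, -19, -16, -∞]
  [8, -11, -8, -∞]
  [5, -14, -11, -∞]
  [2, -16, -14, -56]
Answer: row 2 of C^⊗4 = [5, -14, -11, -∞]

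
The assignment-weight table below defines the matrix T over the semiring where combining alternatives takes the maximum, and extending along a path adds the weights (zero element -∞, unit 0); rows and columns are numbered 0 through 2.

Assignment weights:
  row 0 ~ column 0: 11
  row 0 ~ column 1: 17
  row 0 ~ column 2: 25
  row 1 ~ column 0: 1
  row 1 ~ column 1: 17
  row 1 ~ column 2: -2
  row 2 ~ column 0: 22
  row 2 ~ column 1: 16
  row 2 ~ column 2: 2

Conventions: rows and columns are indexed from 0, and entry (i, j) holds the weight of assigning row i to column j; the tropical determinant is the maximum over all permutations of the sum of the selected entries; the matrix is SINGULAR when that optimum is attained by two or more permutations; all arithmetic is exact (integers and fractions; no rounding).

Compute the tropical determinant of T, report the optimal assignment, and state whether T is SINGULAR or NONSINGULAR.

σ = (0, 1, 2): 11 + 17 + 2 = 30
σ = (0, 2, 1): 11 + (-2) + 16 = 25
σ = (1, 0, 2): 17 + 1 + 2 = 20
σ = (1, 2, 0): 17 + (-2) + 22 = 37
σ = (2, 0, 1): 25 + 1 + 16 = 42
σ = (2, 1, 0): 25 + 17 + 22 = 64
Optimal value attained by: σ = (2, 1, 0).
Answer: det⊕(T) = 64; verdict: NONSINGULAR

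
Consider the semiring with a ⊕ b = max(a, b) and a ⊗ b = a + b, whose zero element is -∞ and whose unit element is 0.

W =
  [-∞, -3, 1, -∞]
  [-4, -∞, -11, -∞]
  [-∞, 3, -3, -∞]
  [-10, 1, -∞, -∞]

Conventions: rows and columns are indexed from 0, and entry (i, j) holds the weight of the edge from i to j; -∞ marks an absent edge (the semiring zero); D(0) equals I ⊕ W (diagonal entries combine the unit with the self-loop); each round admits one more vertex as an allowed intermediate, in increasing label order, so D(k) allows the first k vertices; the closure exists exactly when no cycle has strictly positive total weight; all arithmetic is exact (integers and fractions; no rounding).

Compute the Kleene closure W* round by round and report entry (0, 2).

D(0):
  [0, -3, 1, -∞]
  [-4, 0, -11, -∞]
  [-∞, 3, 0, -∞]
  [-10, 1, -∞, 0]
D(1):
  [0, -3, 1, -∞]
  [-4, 0, -3, -∞]
  [-∞, 3, 0, -∞]
  [-10, 1, -9, 0]
D(2):
  [0, -3, 1, -∞]
  [-4, 0, -3, -∞]
  [-1, 3, 0, -∞]
  [-3, 1, -2, 0]
D(3):
  [0, 4, 1, -∞]
  [-4, 0, -3, -∞]
  [-1, 3, 0, -∞]
  [-3, 1, -2, 0]
D(4):
  [0, 4, 1, -∞]
  [-4, 0, -3, -∞]
  [-1, 3, 0, -∞]
  [-3, 1, -2, 0]
Answer: W*[0][2] = 1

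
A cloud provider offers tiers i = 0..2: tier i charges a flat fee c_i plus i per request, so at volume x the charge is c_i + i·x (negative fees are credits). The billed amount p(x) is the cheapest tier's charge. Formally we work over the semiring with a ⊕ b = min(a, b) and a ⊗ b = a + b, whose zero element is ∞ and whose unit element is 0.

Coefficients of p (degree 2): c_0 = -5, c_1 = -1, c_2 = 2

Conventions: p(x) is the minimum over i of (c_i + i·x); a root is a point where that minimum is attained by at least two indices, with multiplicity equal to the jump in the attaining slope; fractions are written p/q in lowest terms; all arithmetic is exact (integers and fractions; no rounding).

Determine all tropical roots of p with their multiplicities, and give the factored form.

hull edge (i=0, c=-5) to (i=2, c=2): slope 7/2, span 2
Factored form: p(x) = 2 ⊗ (x ⊕ (-7/2)) ⊗ (x ⊕ (-7/2))
Answer: roots = -7/2 (mult 2)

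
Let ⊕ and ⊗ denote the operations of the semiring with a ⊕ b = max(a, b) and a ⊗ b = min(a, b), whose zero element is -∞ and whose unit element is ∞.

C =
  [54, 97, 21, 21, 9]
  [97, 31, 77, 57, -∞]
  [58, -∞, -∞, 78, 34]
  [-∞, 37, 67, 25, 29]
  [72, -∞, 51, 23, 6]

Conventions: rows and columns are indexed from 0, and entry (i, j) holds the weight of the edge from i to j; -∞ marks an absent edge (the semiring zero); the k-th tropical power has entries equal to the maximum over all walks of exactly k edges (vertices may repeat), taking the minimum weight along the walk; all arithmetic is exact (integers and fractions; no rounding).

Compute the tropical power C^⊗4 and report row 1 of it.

C^⊗2:
  [97, 54, 77, 57, 21]
  [58, 97, 57, 77, 34]
  [54, 58, 67, 25, 29]
  [58, 31, 37, 67, 34]
  [54, 72, 23, 51, 34]
C^⊗3:
  [58, 97, 57, 77, 34]
  [97, 58, 77, 57, 34]
  [58, 54, 58, 67, 34]
  [54, 58, 67, 37, 34]
  [72, 54, 72, 57, 29]
C^⊗4:
  [97, 58, 77, 57, 34]
  [58, 97, 58, 77, 34]
  [58, 58, 67, 58, 34]
  [58, 54, 58, 67, 34]
  [58, 72, 57, 72, 34]
Answer: row 1 of C^⊗4 = [58, 97, 58, 77, 34]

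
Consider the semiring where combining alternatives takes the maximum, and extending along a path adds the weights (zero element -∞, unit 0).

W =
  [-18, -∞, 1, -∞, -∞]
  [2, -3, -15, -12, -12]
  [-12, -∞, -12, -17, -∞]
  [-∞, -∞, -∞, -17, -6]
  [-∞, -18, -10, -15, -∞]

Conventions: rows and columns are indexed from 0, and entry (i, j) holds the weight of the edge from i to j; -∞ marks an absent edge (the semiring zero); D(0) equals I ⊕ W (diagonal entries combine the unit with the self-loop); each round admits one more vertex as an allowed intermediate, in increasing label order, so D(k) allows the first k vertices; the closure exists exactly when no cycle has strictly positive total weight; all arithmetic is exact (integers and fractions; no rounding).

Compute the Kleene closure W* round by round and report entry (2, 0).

D(0):
  [0, -∞, 1, -∞, -∞]
  [2, 0, -15, -12, -12]
  [-12, -∞, 0, -17, -∞]
  [-∞, -∞, -∞, 0, -6]
  [-∞, -18, -10, -15, 0]
D(1):
  [0, -∞, 1, -∞, -∞]
  [2, 0, 3, -12, -12]
  [-12, -∞, 0, -17, -∞]
  [-∞, -∞, -∞, 0, -6]
  [-∞, -18, -10, -15, 0]
D(2):
  [0, -∞, 1, -∞, -∞]
  [2, 0, 3, -12, -12]
  [-12, -∞, 0, -17, -∞]
  [-∞, -∞, -∞, 0, -6]
  [-16, -18, -10, -15, 0]
D(3):
  [0, -∞, 1, -16, -∞]
  [2, 0, 3, -12, -12]
  [-12, -∞, 0, -17, -∞]
  [-∞, -∞, -∞, 0, -6]
  [-16, -18, -10, -15, 0]
D(4):
  [0, -∞, 1, -16, -22]
  [2, 0, 3, -12, -12]
  [-12, -∞, 0, -17, -23]
  [-∞, -∞, -∞, 0, -6]
  [-16, -18, -10, -15, 0]
D(5):
  [0, -40, 1, -16, -22]
  [2, 0, 3, -12, -12]
  [-12, -41, 0, -17, -23]
  [-22, -24, -16, 0, -6]
  [-16, -18, -10, -15, 0]
Answer: W*[2][0] = -12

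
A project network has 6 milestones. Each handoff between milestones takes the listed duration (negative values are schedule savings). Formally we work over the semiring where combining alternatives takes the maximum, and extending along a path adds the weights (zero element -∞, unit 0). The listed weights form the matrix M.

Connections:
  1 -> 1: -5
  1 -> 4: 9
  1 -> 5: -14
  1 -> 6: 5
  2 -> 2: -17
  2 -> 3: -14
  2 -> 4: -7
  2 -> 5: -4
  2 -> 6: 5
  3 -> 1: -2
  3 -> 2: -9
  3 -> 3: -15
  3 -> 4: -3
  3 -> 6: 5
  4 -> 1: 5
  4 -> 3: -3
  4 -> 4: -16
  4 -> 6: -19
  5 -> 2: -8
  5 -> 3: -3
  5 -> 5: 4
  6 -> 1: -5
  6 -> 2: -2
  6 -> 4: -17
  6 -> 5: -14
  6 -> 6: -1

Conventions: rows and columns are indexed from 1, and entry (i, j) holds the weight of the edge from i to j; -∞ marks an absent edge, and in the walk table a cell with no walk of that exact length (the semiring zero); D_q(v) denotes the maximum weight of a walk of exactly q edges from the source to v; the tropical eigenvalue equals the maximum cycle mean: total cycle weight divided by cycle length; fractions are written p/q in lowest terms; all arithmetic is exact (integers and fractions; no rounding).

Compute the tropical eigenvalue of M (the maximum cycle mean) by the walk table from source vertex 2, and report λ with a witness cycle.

q=0: [-∞, 0, -∞, -∞, -∞, -∞]
q=1: [-∞, -17, -14, -7, -4, 5]
q=2: [0, 3, -7, -12, 0, 4]
q=3: [-1, 2, -3, 9, 4, 8]
q=4: [14, 6, 6, 8, 8, 7]
q=5: [13, 5, 5, 23, 12, 19]
q=6: [28, 17, 20, 22, 16, 18]
Optimal cycle mean attained by: cycle 1->4->1, total 9 + 5, length 2.
Answer: λ = 7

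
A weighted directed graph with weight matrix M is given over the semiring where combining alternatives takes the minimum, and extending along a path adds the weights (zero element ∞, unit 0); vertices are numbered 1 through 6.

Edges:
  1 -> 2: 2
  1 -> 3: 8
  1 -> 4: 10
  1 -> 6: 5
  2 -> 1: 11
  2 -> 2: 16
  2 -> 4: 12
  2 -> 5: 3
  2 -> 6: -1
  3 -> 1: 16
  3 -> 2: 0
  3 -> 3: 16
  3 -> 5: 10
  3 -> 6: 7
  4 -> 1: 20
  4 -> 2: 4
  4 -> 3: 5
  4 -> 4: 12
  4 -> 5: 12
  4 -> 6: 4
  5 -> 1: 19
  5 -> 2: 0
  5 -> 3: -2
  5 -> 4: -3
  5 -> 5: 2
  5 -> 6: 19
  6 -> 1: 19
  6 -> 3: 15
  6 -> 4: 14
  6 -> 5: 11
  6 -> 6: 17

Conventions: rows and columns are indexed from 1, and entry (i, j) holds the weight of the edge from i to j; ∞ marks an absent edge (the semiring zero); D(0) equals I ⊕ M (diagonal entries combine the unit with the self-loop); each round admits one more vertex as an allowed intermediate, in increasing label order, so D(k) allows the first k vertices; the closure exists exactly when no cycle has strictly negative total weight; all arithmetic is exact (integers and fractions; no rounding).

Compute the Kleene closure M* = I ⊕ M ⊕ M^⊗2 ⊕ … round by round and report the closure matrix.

D(0):
  [0, 2, 8, 10, ∞, 5]
  [11, 0, ∞, 12, 3, -1]
  [16, 0, 0, ∞, 10, 7]
  [20, 4, 5, 0, 12, 4]
  [19, 0, -2, -3, 0, 19]
  [19, ∞, 15, 14, 11, 0]
D(1):
  [0, 2, 8, 10, ∞, 5]
  [11, 0, 19, 12, 3, -1]
  [16, 0, 0, 26, 10, 7]
  [20, 4, 5, 0, 12, 4]
  [19, 0, -2, -3, 0, 19]
  [19, 21, 15, 14, 11, 0]
D(2):
  [0, 2, 8, 10, 5, 1]
  [11, 0, 19, 12, 3, -1]
  [11, 0, 0, 12, 3, -1]
  [15, 4, 5, 0, 7, 3]
  [11, 0, -2, -3, 0, -1]
  [19, 21, 15, 14, 11, 0]
D(3):
  [0, 2, 8, 10, 5, 1]
  [11, 0, 19, 12, 3, -1]
  [11, 0, 0, 12, 3, -1]
  [15, 4, 5, 0, 7, 3]
  [9, -2, -2, -3, 0, -3]
  [19, 15, 15, 14, 11, 0]
D(4):
  [0, 2, 8, 10, 5, 1]
  [11, 0, 17, 12, 3, -1]
  [11, 0, 0, 12, 3, -1]
  [15, 4, 5, 0, 7, 3]
  [9, -2, -2, -3, 0, -3]
  [19, 15, 15, 14, 11, 0]
D(5):
  [0, 2, 3, 2, 5, 1]
  [11, 0, 1, 0, 3, -1]
  [11, 0, 0, 0, 3, -1]
  [15, 4, 5, 0, 7, 3]
  [9, -2, -2, -3, 0, -3]
  [19, 9, 9, 8, 11, 0]
D(6):
  [0, 2, 3, 2, 5, 1]
  [11, 0, 1, 0, 3, -1]
  [11, 0, 0, 0, 3, -1]
  [15, 4, 5, 0, 7, 3]
  [9, -2, -2, -3, 0, -3]
  [19, 9, 9, 8, 11, 0]
Answer: M* = [[0, 2, 3, 2, 5, 1], [11, 0, 1, 0, 3, -1], [11, 0, 0, 0, 3, -1], [15, 4, 5, 0, 7, 3], [9, -2, -2, -3, 0, -3], [19, 9, 9, 8, 11, 0]]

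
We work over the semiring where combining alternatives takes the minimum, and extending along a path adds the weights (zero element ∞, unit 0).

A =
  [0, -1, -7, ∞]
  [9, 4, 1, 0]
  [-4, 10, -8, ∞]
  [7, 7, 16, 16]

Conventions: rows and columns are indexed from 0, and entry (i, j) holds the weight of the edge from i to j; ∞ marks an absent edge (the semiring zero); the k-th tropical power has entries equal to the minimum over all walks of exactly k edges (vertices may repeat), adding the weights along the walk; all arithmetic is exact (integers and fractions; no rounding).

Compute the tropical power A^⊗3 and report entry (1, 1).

A^⊗2:
  [-11, -1, -15, -1]
  [-3, 7, -7, 4]
  [-12, -5, -16, 10]
  [7, 6, 0, 7]
A^⊗3:
  [-19, -12, -23, -1]
  [-11, -4, -15, 7]
  [-20, -13, -24, -5]
  [-4, 6, -8, 6]
Key observation: the optimum is the walk 1->2->0->1, with weight 1 + (-4) + (-1) = -4.
Optimal value attained by: walk 1->2->0->1.
Answer: (A^⊗3)[1][1] = -4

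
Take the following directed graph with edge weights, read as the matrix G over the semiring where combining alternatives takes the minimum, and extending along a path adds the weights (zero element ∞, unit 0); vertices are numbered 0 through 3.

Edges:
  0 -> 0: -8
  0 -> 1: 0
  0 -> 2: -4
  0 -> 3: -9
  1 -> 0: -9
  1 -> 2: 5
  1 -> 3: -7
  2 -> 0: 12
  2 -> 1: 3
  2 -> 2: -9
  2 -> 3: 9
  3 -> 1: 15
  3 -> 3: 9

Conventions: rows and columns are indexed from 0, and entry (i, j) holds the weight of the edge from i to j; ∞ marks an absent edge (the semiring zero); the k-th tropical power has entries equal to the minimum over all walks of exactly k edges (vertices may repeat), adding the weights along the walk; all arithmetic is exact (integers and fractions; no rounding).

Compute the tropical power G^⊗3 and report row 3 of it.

G^⊗2:
  [-16, -8, -13, -17]
  [-17, -9, -13, -18]
  [-6, -6, -18, -4]
  [6, 24, 20, 8]
G^⊗3:
  [-24, -16, -22, -25]
  [-25, -17, -22, -26]
  [-15, -15, -27, -15]
  [-2, 6, 2, -3]
Answer: row 3 of G^⊗3 = [-2, 6, 2, -3]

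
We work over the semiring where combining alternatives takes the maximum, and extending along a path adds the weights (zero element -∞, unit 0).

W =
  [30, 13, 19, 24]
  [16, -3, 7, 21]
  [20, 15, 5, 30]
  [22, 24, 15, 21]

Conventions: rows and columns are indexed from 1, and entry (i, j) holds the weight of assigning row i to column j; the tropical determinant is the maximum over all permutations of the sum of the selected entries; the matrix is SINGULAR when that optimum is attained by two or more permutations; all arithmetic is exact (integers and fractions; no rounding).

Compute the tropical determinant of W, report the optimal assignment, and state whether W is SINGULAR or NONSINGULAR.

σ = (1, 2, 3, 4): 30 + (-3) + 5 + 21 = 53
σ = (1, 2, 4, 3): 30 + (-3) + 30 + 15 = 72
σ = (1, 3, 2, 4): 30 + 7 + 15 + 21 = 73
σ = (1, 3, 4, 2): 30 + 7 + 30 + 24 = 91
σ = (1, 4, 2, 3): 30 + 21 + 15 + 15 = 81
σ = (1, 4, 3, 2): 30 + 21 + 5 + 24 = 80
σ = (2, 1, 3, 4): 13 + 16 + 5 + 21 = 55
σ = (2, 1, 4, 3): 13 + 16 + 30 + 15 = 74
σ = (2, 3, 1, 4): 13 + 7 + 20 + 21 = 61
σ = (2, 3, 4, 1): 13 + 7 + 30 + 22 = 72
σ = (2, 4, 1, 3): 13 + 21 + 20 + 15 = 69
σ = (2, 4, 3, 1): 13 + 21 + 5 + 22 = 61
σ = (3, 1, 2, 4): 19 + 16 + 15 + 21 = 71
σ = (3, 1, 4, 2): 19 + 16 + 30 + 24 = 89
σ = (3, 2, 1, 4): 19 + (-3) + 20 + 21 = 57
σ = (3, 2, 4, 1): 19 + (-3) + 30 + 22 = 68
σ = (3, 4, 1, 2): 19 + 21 + 20 + 24 = 84
σ = (3, 4, 2, 1): 19 + 21 + 15 + 22 = 77
σ = (4, 1, 2, 3): 24 + 16 + 15 + 15 = 70
σ = (4, 1, 3, 2): 24 + 16 + 5 + 24 = 69
σ = (4, 2, 1, 3): 24 + (-3) + 20 + 15 = 56
σ = (4, 2, 3, 1): 24 + (-3) + 5 + 22 = 48
σ = (4, 3, 1, 2): 24 + 7 + 20 + 24 = 75
σ = (4, 3, 2, 1): 24 + 7 + 15 + 22 = 68
Optimal value attained by: σ = (1, 3, 4, 2).
Answer: det⊕(W) = 91; verdict: NONSINGULAR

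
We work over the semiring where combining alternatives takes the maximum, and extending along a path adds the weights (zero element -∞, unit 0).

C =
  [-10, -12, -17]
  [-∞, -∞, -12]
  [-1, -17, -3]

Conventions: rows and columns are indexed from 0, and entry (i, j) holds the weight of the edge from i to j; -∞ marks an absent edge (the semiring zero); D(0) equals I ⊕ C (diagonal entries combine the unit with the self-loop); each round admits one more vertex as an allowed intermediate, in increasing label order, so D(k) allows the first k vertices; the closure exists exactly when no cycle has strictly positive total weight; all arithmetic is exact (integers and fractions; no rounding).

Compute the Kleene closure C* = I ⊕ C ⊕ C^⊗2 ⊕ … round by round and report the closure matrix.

D(0):
  [0, -12, -17]
  [-∞, 0, -12]
  [-1, -17, 0]
D(1):
  [0, -12, -17]
  [-∞, 0, -12]
  [-1, -13, 0]
D(2):
  [0, -12, -17]
  [-∞, 0, -12]
  [-1, -13, 0]
D(3):
  [0, -12, -17]
  [-13, 0, -12]
  [-1, -13, 0]
Answer: C* = [[0, -12, -17], [-13, 0, -12], [-1, -13, 0]]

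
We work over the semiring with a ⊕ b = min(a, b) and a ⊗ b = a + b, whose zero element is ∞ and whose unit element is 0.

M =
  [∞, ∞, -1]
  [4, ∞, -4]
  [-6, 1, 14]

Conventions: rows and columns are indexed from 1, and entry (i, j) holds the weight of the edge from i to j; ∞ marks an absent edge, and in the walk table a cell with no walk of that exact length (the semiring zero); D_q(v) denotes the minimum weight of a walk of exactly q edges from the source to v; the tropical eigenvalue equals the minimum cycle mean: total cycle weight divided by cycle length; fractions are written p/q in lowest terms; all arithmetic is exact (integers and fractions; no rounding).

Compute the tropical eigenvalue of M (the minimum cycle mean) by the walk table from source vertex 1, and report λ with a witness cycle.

q=0: [0, ∞, ∞]
q=1: [∞, ∞, -1]
q=2: [-7, 0, 13]
q=3: [4, 14, -8]
Optimal cycle mean attained by: cycle 1->3->1, total (-1) + (-6), length 2.
Answer: λ = -7/2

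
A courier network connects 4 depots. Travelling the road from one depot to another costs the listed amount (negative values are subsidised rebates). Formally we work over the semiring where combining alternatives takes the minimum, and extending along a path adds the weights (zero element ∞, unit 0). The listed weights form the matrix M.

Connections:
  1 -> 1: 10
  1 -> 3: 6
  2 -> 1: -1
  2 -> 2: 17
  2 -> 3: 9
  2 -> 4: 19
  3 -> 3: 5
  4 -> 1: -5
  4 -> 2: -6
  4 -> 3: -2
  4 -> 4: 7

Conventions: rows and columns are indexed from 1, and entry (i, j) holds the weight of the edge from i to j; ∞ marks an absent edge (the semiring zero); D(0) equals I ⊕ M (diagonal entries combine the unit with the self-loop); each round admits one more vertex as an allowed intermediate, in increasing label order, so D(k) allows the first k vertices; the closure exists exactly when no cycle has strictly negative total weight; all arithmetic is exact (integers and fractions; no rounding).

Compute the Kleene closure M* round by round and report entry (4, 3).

D(0):
  [0, ∞, 6, ∞]
  [-1, 0, 9, 19]
  [∞, ∞, 0, ∞]
  [-5, -6, -2, 0]
D(1):
  [0, ∞, 6, ∞]
  [-1, 0, 5, 19]
  [∞, ∞, 0, ∞]
  [-5, -6, -2, 0]
D(2):
  [0, ∞, 6, ∞]
  [-1, 0, 5, 19]
  [∞, ∞, 0, ∞]
  [-7, -6, -2, 0]
D(3):
  [0, ∞, 6, ∞]
  [-1, 0, 5, 19]
  [∞, ∞, 0, ∞]
  [-7, -6, -2, 0]
D(4):
  [0, ∞, 6, ∞]
  [-1, 0, 5, 19]
  [∞, ∞, 0, ∞]
  [-7, -6, -2, 0]
Answer: M*[4][3] = -2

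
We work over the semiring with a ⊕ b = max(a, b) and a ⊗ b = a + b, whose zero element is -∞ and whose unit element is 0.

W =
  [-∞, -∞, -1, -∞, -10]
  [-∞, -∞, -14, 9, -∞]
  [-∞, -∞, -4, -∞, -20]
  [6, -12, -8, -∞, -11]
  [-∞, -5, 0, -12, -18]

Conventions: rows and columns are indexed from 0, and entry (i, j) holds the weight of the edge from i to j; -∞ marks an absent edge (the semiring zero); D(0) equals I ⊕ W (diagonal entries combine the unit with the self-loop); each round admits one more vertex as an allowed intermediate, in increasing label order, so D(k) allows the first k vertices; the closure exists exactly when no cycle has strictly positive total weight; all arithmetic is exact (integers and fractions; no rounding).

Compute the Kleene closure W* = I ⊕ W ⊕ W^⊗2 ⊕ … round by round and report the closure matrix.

D(0):
  [0, -∞, -1, -∞, -10]
  [-∞, 0, -14, 9, -∞]
  [-∞, -∞, 0, -∞, -20]
  [6, -12, -8, 0, -11]
  [-∞, -5, 0, -12, 0]
D(1):
  [0, -∞, -1, -∞, -10]
  [-∞, 0, -14, 9, -∞]
  [-∞, -∞, 0, -∞, -20]
  [6, -12, 5, 0, -4]
  [-∞, -5, 0, -12, 0]
D(2):
  [0, -∞, -1, -∞, -10]
  [-∞, 0, -14, 9, -∞]
  [-∞, -∞, 0, -∞, -20]
  [6, -12, 5, 0, -4]
  [-∞, -5, 0, 4, 0]
D(3):
  [0, -∞, -1, -∞, -10]
  [-∞, 0, -14, 9, -34]
  [-∞, -∞, 0, -∞, -20]
  [6, -12, 5, 0, -4]
  [-∞, -5, 0, 4, 0]
D(4):
  [0, -∞, -1, -∞, -10]
  [15, 0, 14, 9, 5]
  [-∞, -∞, 0, -∞, -20]
  [6, -12, 5, 0, -4]
  [10, -5, 9, 4, 0]
D(5):
  [0, -15, -1, -6, -10]
  [15, 0, 14, 9, 5]
  [-10, -25, 0, -16, -20]
  [6, -9, 5, 0, -4]
  [10, -5, 9, 4, 0]
Answer: W* = [[0, -15, -1, -6, -10], [15, 0, 14, 9, 5], [-10, -25, 0, -16, -20], [6, -9, 5, 0, -4], [10, -5, 9, 4, 0]]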